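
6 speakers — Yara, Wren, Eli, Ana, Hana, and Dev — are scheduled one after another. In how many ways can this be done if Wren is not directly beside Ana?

480

There are 6! = 720 arrangements in all. If Wren and Ana are adjacent, merging them into one block gives 2·(5)! = 240 arrangements.
So 720 − 240 = 480 arrangements keep them apart.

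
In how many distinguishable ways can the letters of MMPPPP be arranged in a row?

15

Letter multiplicities in MMPPPP: M×2, P×4.
The number of distinct arrangements is 6!/(4!·2!) = 720/48 = 15.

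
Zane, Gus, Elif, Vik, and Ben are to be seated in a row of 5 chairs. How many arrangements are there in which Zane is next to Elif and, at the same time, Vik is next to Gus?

24

Treat {Zane,Elif} as one block (2 orders) and {Vik,Gus} as another (2 orders).
That leaves 3 units to arrange: 2 × 2 × 3! = 4 × 6 = 24.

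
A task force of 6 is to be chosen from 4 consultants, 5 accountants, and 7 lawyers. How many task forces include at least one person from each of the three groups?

6545

With no constraint there are C(16,6) = 8008 possible selections.
Subtract selections that omit an entire group: no consultants → C(12,6) = 924; no accountants → C(11,6) = 462; no lawyers → C(9,6) = 84.
Add back selections omitting two groups (i.e. drawn from a single group): C(4,6) + C(5,6) + C(7,6) = 7.
By inclusion–exclusion: 8008 − 1470 + 7 = 6545.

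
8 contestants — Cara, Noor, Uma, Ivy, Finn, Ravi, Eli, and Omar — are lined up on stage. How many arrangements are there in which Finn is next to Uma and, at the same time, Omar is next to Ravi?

2880

Treat {Finn,Uma} as one block (2 orders) and {Omar,Ravi} as another (2 orders).
That leaves 6 units to arrange: 2 × 2 × 6! = 4 × 720 = 2880.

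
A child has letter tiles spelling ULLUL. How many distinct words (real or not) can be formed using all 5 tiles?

ULLUL has 5 letters with L appearing 3 times and U appearing twice.
So there are 5! / (3!·2!) = 10 distinguishable arrangements.

10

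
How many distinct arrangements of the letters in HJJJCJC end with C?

Fix C in the last position and arrange the remaining 6 letters.
Those 6 letters have J appearing 4 times, giving (6)!/(4!) = 30.

30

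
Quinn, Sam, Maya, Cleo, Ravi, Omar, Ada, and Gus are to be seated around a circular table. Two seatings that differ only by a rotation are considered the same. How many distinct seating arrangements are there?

5040

Fix one person's seat to break rotational symmetry; the remaining 7 people can be arranged in (7)! = 5040 ways.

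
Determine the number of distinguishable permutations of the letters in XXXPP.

Letter multiplicities in XXXPP: P×2, X×3.
The number of distinct arrangements is 5!/(3!·2!) = 120/12 = 10.

10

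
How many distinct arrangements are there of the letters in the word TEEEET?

Letter multiplicities in TEEEET: E×4, T×2.
So there are 6! / (4!·2!) = 15 distinguishable arrangements.

15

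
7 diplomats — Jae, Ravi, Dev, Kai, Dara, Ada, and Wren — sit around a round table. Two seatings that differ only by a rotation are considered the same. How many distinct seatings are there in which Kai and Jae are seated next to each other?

Treat {Kai, Jae} as one unit (2 internal orders) and seat the resulting 6 units around the table: (5)! circular arrangements.
So 2 × (5)! = 2 × 120 = 240.

240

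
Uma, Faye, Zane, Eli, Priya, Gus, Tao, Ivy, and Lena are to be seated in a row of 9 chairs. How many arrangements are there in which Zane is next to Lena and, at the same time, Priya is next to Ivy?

Treat {Zane,Lena} as one block (2 orders) and {Priya,Ivy} as another (2 orders).
That leaves 7 units to arrange: 2 × 2 × 7! = 4 × 5040 = 20160.

20160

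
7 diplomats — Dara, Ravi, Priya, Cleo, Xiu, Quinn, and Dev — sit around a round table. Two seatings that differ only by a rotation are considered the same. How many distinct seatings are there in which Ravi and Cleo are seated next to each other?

240

Glue Ravi and Cleo into a block (2 internal orders). Seating 6 units around a circle gives (5)! arrangements.
So 2 × (5)! = 2 × 120 = 240.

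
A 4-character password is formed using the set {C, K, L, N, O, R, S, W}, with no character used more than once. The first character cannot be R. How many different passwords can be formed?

1470

The first character has 8−1 = 7 choices (anything except R).
The remaining 3 characters are filled from the other 7 symbols without repetition: 7 × 6 × 5 = 210.
Total: 7 × 210 = 1470.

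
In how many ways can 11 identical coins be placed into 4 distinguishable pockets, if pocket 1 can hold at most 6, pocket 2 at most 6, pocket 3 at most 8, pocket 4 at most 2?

By stars and bars, unrestricted non-negative solutions to x_1+…+x_4 = 11 number C(11+3,3) = 364.
Subtract solutions that violate a single cap (substitute x_i' = x_i − (cap_i+1)): x_1 ≥ 7 gives C(7,3) = 35; x_2 ≥ 7 gives C(7,3) = 35; x_3 ≥ 9 gives C(5,3) = 10; x_4 ≥ 3 gives C(11,3) = 165. Together 245.
Add back pairs where two caps are both exceeded: 0 + 0 + 4 + 0 + 4 + 0 = 8.
By inclusion–exclusion the count is 364 − 245 + 8 = 127.

127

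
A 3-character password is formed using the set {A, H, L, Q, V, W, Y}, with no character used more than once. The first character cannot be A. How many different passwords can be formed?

The first character has 7−1 = 6 choices (anything except A).
The remaining 2 characters are filled from the other 6 symbols without repetition: 6 × 5 = 30.
Total: 6 × 30 = 180.

180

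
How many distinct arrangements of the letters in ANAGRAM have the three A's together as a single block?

Treat the 3 copies of A as a single block. The multiset to arrange is then {AAA, G, M, N, R}, 5 items in all.
All 5 items are distinct, so there are (5)! = 120 arrangements.

120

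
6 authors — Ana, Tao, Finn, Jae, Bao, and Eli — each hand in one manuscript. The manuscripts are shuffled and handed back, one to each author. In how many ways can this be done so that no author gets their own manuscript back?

This is the derangement count D_6: permutations of 6 items with no fixed point.
By inclusion–exclusion this is Σ_{j=0}^{6} (−1)^j C(6,j)·(6−j)!.
Computing: 720 − 720 + 360 − 120 + 30 − 6 + 1 = 265.

265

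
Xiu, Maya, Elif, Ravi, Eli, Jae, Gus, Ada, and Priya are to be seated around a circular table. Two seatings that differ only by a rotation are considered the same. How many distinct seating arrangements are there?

Around a circle, 9 distinct people have 9!/9 = (8)! = 40320 rotationally distinct seatings.

40320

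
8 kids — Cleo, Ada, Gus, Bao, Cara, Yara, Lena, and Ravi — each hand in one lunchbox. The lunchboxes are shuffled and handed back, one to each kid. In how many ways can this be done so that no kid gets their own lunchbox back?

This is the derangement count D_8: permutations of 8 items with no fixed point.
By inclusion–exclusion this is Σ_{j=0}^{8} (−1)^j C(8,j)·(8−j)!.
Computing: 40320 − 40320 + 20160 − 6720 + 1680 − 336 + 56 − 8 + 1 = 14833.

14833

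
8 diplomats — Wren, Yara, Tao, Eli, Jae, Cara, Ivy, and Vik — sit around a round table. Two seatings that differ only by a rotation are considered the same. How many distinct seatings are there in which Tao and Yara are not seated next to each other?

All circular seatings of 8 people number (7)! = 5040.
Those with Tao next to Yara: fuse the pair into one unit and seat 7 units around a circle — 2·(6)! = 1440.
Subtracting, 5040 − 1440 = 3600.

3600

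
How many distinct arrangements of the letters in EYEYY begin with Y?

6

Fix Y in the first position and arrange the remaining 4 letters.
Those 4 letters have E appearing twice and Y appearing twice, giving (4)!/(2!·2!) = 6.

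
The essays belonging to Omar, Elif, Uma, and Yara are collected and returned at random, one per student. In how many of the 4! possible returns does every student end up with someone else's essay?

This is the derangement count D_4: permutations of 4 items with no fixed point.
By inclusion–exclusion this is Σ_{j=0}^{4} (−1)^j C(4,j)·(4−j)!.
Computing: 24 − 24 + 12 − 4 + 1 = 9.

9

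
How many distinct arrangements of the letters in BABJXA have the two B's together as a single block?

Treat the 2 copies of B as a single block. The multiset to arrange is then {BB, A, A, J, X}, 5 items in all.
That gives (5)!/(2!) = 60 arrangements.

60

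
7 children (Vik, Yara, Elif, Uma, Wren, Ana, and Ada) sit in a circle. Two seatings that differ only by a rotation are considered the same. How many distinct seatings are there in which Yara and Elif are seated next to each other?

Treat {Yara, Elif} as one unit (2 internal orders) and seat the resulting 6 units around the table: (5)! circular arrangements.
So 2 × (5)! = 2 × 120 = 240.

240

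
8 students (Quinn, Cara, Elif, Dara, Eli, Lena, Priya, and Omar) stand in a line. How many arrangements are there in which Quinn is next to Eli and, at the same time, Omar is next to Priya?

2880

Treat {Quinn,Eli} as one block (2 orders) and {Omar,Priya} as another (2 orders).
That leaves 6 units to arrange: 2 × 2 × 6! = 4 × 720 = 2880.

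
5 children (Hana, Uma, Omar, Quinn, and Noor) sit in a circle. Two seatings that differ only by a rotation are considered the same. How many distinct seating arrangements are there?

Seat Hana anywhere (absorbing the rotational symmetry), then permute the other 4: (4)! = 24.

24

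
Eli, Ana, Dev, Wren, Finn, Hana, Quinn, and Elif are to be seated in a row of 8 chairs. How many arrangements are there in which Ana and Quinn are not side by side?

30240

Of the 8! = 40320 arrangements, those with Ana and Quinn adjacent number 2 × 7! = 10080 (treat the pair as a block with 2 internal orders).
Complementary counting: 40320 − 10080 = 30240.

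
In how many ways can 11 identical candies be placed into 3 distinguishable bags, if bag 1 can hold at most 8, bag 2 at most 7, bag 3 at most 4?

34

By stars and bars, unrestricted non-negative solutions to x_1+…+x_3 = 11 number C(11+2,2) = 78.
Subtract solutions that violate a single cap (substitute x_i' = x_i − (cap_i+1)): x_1 ≥ 9 gives C(4,2) = 6; x_2 ≥ 8 gives C(5,2) = 10; x_3 ≥ 5 gives C(8,2) = 28. Together 44.
No two caps can be exceeded simultaneously, so the pair terms are all 0.
By inclusion–exclusion the count is 78 − 44 + 0 = 34.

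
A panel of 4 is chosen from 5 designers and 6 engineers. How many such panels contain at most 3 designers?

325

Split by how many designers are chosen (0 through 3).
Sum: C(5,0)·C(6,4) + C(5,1)·C(6,3) + C(5,2)·C(6,2) + C(5,3)·C(6,1) = 15 + 100 + 150 + 60 = 325.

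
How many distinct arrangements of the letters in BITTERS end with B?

Fix B in the last position and arrange the remaining 6 letters.
Those 6 letters have T appearing twice, giving (6)!/(2!) = 360.

360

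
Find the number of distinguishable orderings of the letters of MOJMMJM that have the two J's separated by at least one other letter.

75

Total arrangements of MOJMMJM: 7!/(4!·2!) = 105.
If the two J's are adjacent, glue them into one block, leaving 6 items to arrange: (6)!/(4!) = 30 ways.
Subtracting, 105 − 30 = 75 arrangements keep the J's apart.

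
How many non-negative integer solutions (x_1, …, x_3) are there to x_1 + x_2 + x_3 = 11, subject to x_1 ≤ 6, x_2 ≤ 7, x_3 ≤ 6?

38

By stars and bars, unrestricted non-negative solutions to x_1+…+x_3 = 11 number C(11+2,2) = 78.
Subtract solutions that violate a single cap (substitute x_i' = x_i − (cap_i+1)): x_1 ≥ 7 gives C(6,2) = 15; x_2 ≥ 8 gives C(5,2) = 10; x_3 ≥ 7 gives C(6,2) = 15. Together 40.
No two caps can be exceeded simultaneously, so the pair terms are all 0.
By inclusion–exclusion the count is 78 − 40 + 0 = 38.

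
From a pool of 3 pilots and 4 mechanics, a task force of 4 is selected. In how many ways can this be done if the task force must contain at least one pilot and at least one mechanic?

Unrestricted: C(7,4) = 35 ways to pick any 4 of the 7.
Subtract selections that omit an entire group: no pilots → C(4,4) = 1; no mechanics → C(3,4) = 0.
Both groups omitted at once is impossible, so 35 − 1 = 34.

34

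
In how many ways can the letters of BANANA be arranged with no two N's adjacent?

40

There are 6!/(3!·2!) = 60 arrangements of BANANA in total.
If the two N's are adjacent, glue them into one block, leaving 5 items to arrange: (5)!/(3!) = 20 ways.
Hence 60 − 20 = 40.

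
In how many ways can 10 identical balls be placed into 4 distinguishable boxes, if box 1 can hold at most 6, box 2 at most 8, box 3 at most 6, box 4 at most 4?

Ignoring the caps, the number of non-negative solutions to x_1+…+x_4 = 10 is C(13,3) = 286.
Subtract solutions that violate a single cap (substitute x_i' = x_i − (cap_i+1)): x_1 ≥ 7 gives C(6,3) = 20; x_2 ≥ 9 gives C(4,3) = 4; x_3 ≥ 7 gives C(6,3) = 20; x_4 ≥ 5 gives C(8,3) = 56. Together 100.
No two caps can be exceeded simultaneously, so the pair terms are all 0.
By inclusion–exclusion the count is 286 − 100 + 0 = 186.

186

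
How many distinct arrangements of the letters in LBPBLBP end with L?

60

Fix L in the last position and arrange the remaining 6 letters.
Those 6 letters have B appearing 3 times and P appearing twice, giving (6)!/(3!·2!) = 60.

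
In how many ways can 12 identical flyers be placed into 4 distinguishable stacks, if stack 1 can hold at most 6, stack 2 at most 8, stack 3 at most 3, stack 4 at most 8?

Ignoring the caps, the number of non-negative solutions to x_1+…+x_4 = 12 is C(15,3) = 455.
Subtract solutions that violate a single cap (substitute x_i' = x_i − (cap_i+1)): x_1 ≥ 7 gives C(8,3) = 56; x_2 ≥ 9 gives C(6,3) = 20; x_3 ≥ 4 gives C(11,3) = 165; x_4 ≥ 9 gives C(6,3) = 20. Together 261.
Add back pairs where two caps are both exceeded: 0 + 4 + 0 + 0 + 0 + 0 = 4.
By inclusion–exclusion the count is 455 − 261 + 4 = 198.

198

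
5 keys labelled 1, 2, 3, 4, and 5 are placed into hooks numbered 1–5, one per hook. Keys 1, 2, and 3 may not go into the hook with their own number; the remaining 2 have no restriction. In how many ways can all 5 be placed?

64

Let Aᵢ (for i ∈ {1, 2, 3}) be the placements that put key i in its forbidden hook. Any j of these fix j positions, leaving (5−j)! ways to fill the rest, and there are C(3,j) ways to pick which j.
By inclusion–exclusion, the number of valid placements is Σ_{j=0}^{3} (−1)^j C(3,j)·(5−j)!.
Computing: 120 − 72 + 18 − 2 = 64.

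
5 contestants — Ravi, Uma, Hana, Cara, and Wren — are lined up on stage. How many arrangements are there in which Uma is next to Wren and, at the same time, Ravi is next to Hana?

24

Treat {Uma,Wren} as one block (2 orders) and {Ravi,Hana} as another (2 orders).
That leaves 3 units to arrange: 2 × 2 × 3! = 4 × 6 = 24.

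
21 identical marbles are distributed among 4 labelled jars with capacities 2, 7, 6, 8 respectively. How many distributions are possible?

Ignoring the caps, the number of non-negative solutions to x_1+…+x_4 = 21 is C(24,3) = 2024.
Subtract solutions that violate a single cap (substitute x_i' = x_i − (cap_i+1)): x_1 ≥ 3 gives C(21,3) = 1330; x_2 ≥ 8 gives C(16,3) = 560; x_3 ≥ 7 gives C(17,3) = 680; x_4 ≥ 9 gives C(15,3) = 455. Together 3025.
Add back pairs where two caps are both exceeded: 286 + 364 + 220 + 84 + 35 + 56 = 1045.
Subtract triples: 20 + 4 + 10 + 0 = 34.
By inclusion–exclusion the count is 2024 − 3025 + 1045 − 34 = 10.

10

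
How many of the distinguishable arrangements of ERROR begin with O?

4

Fix O in the first position and arrange the remaining 4 letters.
Those 4 letters have R appearing 3 times, giving (4)!/(3!) = 4.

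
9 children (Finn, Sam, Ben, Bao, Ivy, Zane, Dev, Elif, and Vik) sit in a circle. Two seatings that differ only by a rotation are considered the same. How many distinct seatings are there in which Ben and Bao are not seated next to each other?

30240

Without the restriction there are (8)! = 40320 seatings.
Seatings with Ben beside Bao: treat them as a block with 2 internal orders, giving 2 × (7)! = 10080.
Subtracting, 40320 − 10080 = 30240.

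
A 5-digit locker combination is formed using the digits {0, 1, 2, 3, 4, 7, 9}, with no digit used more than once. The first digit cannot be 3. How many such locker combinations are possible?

The first digit has 7−1 = 6 choices (anything except 3).
The remaining 4 digits are filled from the other 6 symbols without repetition: 6 × 5 × 4 × 3 = 360.
Total: 6 × 360 = 2160.

2160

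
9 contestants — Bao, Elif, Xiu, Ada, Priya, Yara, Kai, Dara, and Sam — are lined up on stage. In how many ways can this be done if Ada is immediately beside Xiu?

80640

Treat {Ada, Xiu} as a single unit. There are 8 units to order, and the pair itself can be ordered 2 ways.
So the count is 2·(8)! = 80640.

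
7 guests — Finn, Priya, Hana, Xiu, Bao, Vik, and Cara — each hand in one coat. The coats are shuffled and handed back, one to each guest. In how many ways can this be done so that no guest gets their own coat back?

1854

Count assignments avoiding every fixed point. For any j of the 7 guests fixed to their own coat, the other 7−j can be arranged in (7−j)! ways.
By inclusion–exclusion this is Σ_{j=0}^{7} (−1)^j C(7,j)·(7−j)!.
Computing: 5040 − 5040 + 2520 − 840 + 210 − 42 + 7 − 1 = 1854.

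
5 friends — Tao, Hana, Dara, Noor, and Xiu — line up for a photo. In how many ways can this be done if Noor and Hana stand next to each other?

Treat {Noor, Hana} as a single unit. There are 4 units to order, and the pair itself can be ordered 2 ways.
That gives 2 × 4! = 2 × 24 = 48.

48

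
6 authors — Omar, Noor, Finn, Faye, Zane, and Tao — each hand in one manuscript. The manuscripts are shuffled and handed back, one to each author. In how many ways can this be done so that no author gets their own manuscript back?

This is the derangement count D_6: permutations of 6 items with no fixed point.
By inclusion–exclusion this is Σ_{j=0}^{6} (−1)^j C(6,j)·(6−j)!.
Computing: 720 − 720 + 360 − 120 + 30 − 6 + 1 = 265.

265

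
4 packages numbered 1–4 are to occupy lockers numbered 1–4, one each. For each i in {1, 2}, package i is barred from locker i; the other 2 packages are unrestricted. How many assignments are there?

Let Aᵢ (for i ∈ {1, 2}) be the placements that put package i in its forbidden locker. Any j of these fix j positions, leaving (4−j)! ways to fill the rest, and there are C(2,j) ways to pick which j.
By inclusion–exclusion, the number of valid placements is Σ_{j=0}^{2} (−1)^j C(2,j)·(4−j)!.
Computing: 24 − 12 + 2 = 14.

14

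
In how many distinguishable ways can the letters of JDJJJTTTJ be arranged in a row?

Letter multiplicities in JDJJJTTTJ: D×1, J×5, T×3.
The number of distinct arrangements is 9!/(5!·3!) = 362880/720 = 504.

504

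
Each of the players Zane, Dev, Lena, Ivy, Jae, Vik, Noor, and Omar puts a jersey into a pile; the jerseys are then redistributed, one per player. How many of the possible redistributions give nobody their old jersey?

Let Aᵢ be the assignments in which player i gets their old jersey. We want the size of the complement of A₁∪…∪A_8.
By inclusion–exclusion this is Σ_{j=0}^{8} (−1)^j C(8,j)·(8−j)!.
Computing: 40320 − 40320 + 20160 − 6720 + 1680 − 336 + 56 − 8 + 1 = 14833.

14833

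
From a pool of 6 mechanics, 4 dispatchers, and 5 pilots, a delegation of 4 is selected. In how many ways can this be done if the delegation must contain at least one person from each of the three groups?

Total 4-person selections from all 15: C(15,4) = 1365.
Subtract selections that omit an entire group: no mechanics → C(9,4) = 126; no dispatchers → C(11,4) = 330; no pilots → C(10,4) = 210.
Add back selections omitting two groups (i.e. drawn from a single group): C(6,4) + C(4,4) + C(5,4) = 21.
By inclusion–exclusion: 1365 − 666 + 21 = 720.

720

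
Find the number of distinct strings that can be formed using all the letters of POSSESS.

210

The 7 letters of POSSESS have repeats: S appearing 4 times.
The number of distinct arrangements is 7!/(4!) = 5040/24 = 210.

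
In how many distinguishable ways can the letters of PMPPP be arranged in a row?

PMPPP has 5 letters with P appearing 4 times.
So there are 5! / (4!) = 5 distinguishable arrangements.

5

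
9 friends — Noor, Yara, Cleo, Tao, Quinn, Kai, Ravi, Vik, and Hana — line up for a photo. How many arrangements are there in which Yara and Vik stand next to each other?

Place the 7 others and the Yara-Vik pair as 8 objects in a line; the pair has 2 internal arrangements.
That gives 2 × 8! = 2 × 40320 = 80640.

80640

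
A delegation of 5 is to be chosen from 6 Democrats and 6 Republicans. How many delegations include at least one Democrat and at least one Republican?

Unrestricted: C(12,5) = 792 ways to pick any 5 of the 12.
Selections missing a whole group: no Democrats → C(6,5) = 6; no Republicans → C(6,5) = 6.
Both groups omitted at once is impossible, so 792 − 12 = 780.

780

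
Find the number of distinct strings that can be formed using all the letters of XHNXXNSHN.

Letter multiplicities in XHNXXNSHN: H×2, N×3, S×1, X×3.
Dividing 9! = 362880 by 3!·3!·2! = 72 for the repeated letters gives 5040.

5040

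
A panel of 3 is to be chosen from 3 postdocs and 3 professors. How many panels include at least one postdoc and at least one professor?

Total 3-person selections from all 6: C(6,3) = 20.
Subtract selections that omit an entire group: no postdocs → C(3,3) = 1; no professors → C(3,3) = 1.
Both groups omitted at once is impossible, so 20 − 2 = 18.

18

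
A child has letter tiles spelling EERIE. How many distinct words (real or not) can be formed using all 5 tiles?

20

Letter multiplicities in EERIE: E×3, I×1, R×1.
Dividing 5! = 120 by 3! = 6 for the repeated letters gives 20.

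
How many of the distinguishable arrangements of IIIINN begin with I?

With the first slot taken by I, it remains to arrange the other 5 letters (IIINN).
Those 5 letters have I appearing 3 times and N appearing twice, giving (5)!/(3!·2!) = 10.

10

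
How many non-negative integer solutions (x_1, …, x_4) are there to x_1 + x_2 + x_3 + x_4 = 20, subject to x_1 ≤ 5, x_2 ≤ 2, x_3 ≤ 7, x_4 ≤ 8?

Without the upper bounds there are C(23,3) = 1771 ways to split 20 among 4 variables.
Subtract solutions that violate a single cap (substitute x_i' = x_i − (cap_i+1)): x_1 ≥ 6 gives C(17,3) = 680; x_2 ≥ 3 gives C(20,3) = 1140; x_3 ≥ 8 gives C(15,3) = 455; x_4 ≥ 9 gives C(14,3) = 364. Together 2639.
Add back pairs where two caps are both exceeded: 364 + 84 + 56 + 220 + 165 + 20 = 909.
Subtract triples: 20 + 10 + 0 + 1 = 31.
By inclusion–exclusion the count is 1771 − 2639 + 909 − 31 = 10.

10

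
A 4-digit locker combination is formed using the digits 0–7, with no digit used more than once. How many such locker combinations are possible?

Choose and order 4 of the 8 symbols: the first digit has 8 options, the next 7, then 6, 5.
That product is 8 × 7 × 6 × 5 = 1680.

1680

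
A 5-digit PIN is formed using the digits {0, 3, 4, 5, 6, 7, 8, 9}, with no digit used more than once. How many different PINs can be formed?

This is a permutation of 5 out of 8: P(8,5) = 8!/3!.
That product is 8 × 7 × 6 × 5 × 4 = 6720.

6720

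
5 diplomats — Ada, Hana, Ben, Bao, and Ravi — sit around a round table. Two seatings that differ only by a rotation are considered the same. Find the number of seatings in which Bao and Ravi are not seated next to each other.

12

All circular seatings of 5 people number (4)! = 24.
Seatings with Bao beside Ravi: treat them as a block with 2 internal orders, giving 2 × (3)! = 12.
Subtracting, 24 − 12 = 12.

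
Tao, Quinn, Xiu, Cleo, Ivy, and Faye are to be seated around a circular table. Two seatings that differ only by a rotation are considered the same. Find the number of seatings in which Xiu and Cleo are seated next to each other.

Treat {Xiu, Cleo} as one unit (2 internal orders) and seat the resulting 5 units around the table: (4)! circular arrangements.
So 2 × (4)! = 2 × 24 = 48.

48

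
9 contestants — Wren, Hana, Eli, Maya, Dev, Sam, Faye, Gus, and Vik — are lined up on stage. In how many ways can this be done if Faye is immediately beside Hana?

Place the 7 others and the Faye-Hana pair as 8 objects in a line; the pair has 2 internal arrangements.
That gives 2 × 8! = 2 × 40320 = 80640.

80640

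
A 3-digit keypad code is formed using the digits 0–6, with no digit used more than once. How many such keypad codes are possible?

With no repetition, fill the 3 digits in order: 7 choices, then 6, down to 5.
That product is 7 × 6 × 5 = 210.

210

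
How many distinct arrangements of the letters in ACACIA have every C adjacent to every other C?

Treat the 2 copies of C as a single block. The multiset to arrange is then {CC, A, A, A, I}, 5 items in all.
That gives (5)!/(3!) = 20 arrangements.

20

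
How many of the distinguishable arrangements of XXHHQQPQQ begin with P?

With the first slot taken by P, it remains to arrange the other 8 letters (XXHHQQQQ).
Those 8 letters have H appearing twice, Q appearing 4 times, and X appearing twice, giving (8)!/(4!·2!·2!) = 420.

420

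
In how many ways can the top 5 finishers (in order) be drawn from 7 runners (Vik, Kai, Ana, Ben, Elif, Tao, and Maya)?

2520

There are 7 choices for 1st place, 6 for 2nd, and so on down to 3 for position 5.
That gives 7 × 6 × 5 × 4 × 3 = 2520.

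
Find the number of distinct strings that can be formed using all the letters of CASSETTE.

CASSETTE has 8 letters with E appearing twice, S appearing twice, and T appearing twice.
Dividing 8! = 40320 by 2!·2!·2! = 8 for the repeated letters gives 5040.

5040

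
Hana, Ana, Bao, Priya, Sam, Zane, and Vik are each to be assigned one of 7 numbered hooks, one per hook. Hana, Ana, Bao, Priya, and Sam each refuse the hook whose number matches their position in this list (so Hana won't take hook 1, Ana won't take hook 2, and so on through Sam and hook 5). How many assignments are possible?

Let Aᵢ (for 1 ≤ i ≤ 5) be the placements that put person i in their forbidden hook. Any j of these fix j positions, leaving (7−j)! ways to fill the rest, and there are C(5,j) ways to pick which j.
By inclusion–exclusion, the number of valid placements is Σ_{j=0}^{5} (−1)^j C(5,j)·(7−j)!.
Computing: 5040 − 3600 + 1200 − 240 + 30 − 2 = 2428.

2428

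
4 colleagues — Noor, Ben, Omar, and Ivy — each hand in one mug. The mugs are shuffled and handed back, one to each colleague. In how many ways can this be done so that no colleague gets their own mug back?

9

Let Aᵢ be the assignments in which colleague i gets their own mug. We want the size of the complement of A₁∪…∪A_4.
By inclusion–exclusion this is Σ_{j=0}^{4} (−1)^j C(4,j)·(4−j)!.
Computing: 24 − 24 + 12 − 4 + 1 = 9.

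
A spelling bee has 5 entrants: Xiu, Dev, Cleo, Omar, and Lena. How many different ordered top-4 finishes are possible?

This is an ordered selection of 4 from 5: P(5,4).
That gives 5 × 4 × 3 × 2 = 120.

120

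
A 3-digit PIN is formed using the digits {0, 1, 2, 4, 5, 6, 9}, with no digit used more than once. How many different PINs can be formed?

210

With no repetition, fill the 3 digits in order: 7 choices, then 6, down to 5.
7 × 6 × 5 = 210.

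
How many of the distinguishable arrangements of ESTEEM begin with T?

With the first slot taken by T, it remains to arrange the other 5 letters (ESEEM).
Those 5 letters have E appearing 3 times, giving (5)!/(3!) = 20.

20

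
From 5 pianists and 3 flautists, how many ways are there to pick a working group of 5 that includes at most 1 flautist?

16

Split by how many flautists are chosen (0 through 1).
Sum: C(3,0)·C(5,5) + C(3,1)·C(5,4) = 1 + 15 = 16.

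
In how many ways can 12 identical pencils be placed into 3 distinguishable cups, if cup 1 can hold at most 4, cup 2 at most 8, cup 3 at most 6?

25

Ignoring the caps, the number of non-negative solutions to x_1+…+x_3 = 12 is C(14,2) = 91.
Subtract solutions that violate a single cap (substitute x_i' = x_i − (cap_i+1)): x_1 ≥ 5 gives C(9,2) = 36; x_2 ≥ 9 gives C(5,2) = 10; x_3 ≥ 7 gives C(7,2) = 21. Together 67.
Add back pairs where two caps are both exceeded: 0 + 1 + 0 = 1.
By inclusion–exclusion the count is 91 − 67 + 1 = 25.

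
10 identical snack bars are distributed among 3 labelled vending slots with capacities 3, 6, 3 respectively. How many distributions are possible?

6

By stars and bars, unrestricted non-negative solutions to x_1+…+x_3 = 10 number C(10+2,2) = 66.
Subtract solutions that violate a single cap (substitute x_i' = x_i − (cap_i+1)): x_1 ≥ 4 gives C(8,2) = 28; x_2 ≥ 7 gives C(5,2) = 10; x_3 ≥ 4 gives C(8,2) = 28. Together 66.
Add back pairs where two caps are both exceeded: 0 + 6 + 0 = 6.
By inclusion–exclusion the count is 66 − 66 + 6 = 6.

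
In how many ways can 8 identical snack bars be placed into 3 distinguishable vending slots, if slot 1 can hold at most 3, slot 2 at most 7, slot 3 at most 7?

28

Without the upper bounds there are C(10,2) = 45 ways to split 8 among 3 vending slots.
Subtract solutions that violate a single cap (substitute x_i' = x_i − (cap_i+1)): x_1 ≥ 4 gives C(6,2) = 15; x_2 ≥ 8 gives C(2,2) = 1; x_3 ≥ 8 gives C(2,2) = 1. Together 17.
No two caps can be exceeded simultaneously, so the pair terms are all 0.
By inclusion–exclusion the count is 45 − 17 + 0 = 28.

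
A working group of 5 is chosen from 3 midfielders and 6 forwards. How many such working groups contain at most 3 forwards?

Split by how many forwards are chosen (0 through 3).
Sum: C(6,0)·C(3,5) + C(6,1)·C(3,4) + C(6,2)·C(3,3) + C(6,3)·C(3,2) = 0 + 0 + 15 + 60 = 75.

75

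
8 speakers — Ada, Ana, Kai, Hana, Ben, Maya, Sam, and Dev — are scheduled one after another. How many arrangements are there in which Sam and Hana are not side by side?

30240

Of the 8! = 40320 arrangements, those with Sam and Hana adjacent number 2 × 7! = 10080 (treat the pair as a block with 2 internal orders).
So 40320 − 10080 = 30240 arrangements keep them apart.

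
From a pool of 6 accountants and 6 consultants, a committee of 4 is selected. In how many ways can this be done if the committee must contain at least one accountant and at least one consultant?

Total 4-person selections from all 12: C(12,4) = 495.
Selections missing a whole group: no accountants → C(6,4) = 15; no consultants → C(6,4) = 15.
Both groups omitted at once is impossible, so 495 − 30 = 465.

465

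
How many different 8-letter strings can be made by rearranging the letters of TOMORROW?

TOMORROW has 8 letters with O appearing 3 times and R appearing twice.
The number of distinct arrangements is 8!/(3!·2!) = 40320/12 = 3360.

3360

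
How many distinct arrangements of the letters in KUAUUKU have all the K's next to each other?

Treat the 2 copies of K as a single block. The multiset to arrange is then {KK, A, U, U, U, U}, 6 items in all.
That gives (6)!/(4!) = 30 arrangements.

30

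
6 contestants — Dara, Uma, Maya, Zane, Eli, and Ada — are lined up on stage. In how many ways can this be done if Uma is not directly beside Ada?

480

There are 6! = 720 arrangements in all. If Uma and Ada are adjacent, merging them into one block gives 2·(5)! = 240 arrangements.
So 720 − 240 = 480 arrangements keep them apart.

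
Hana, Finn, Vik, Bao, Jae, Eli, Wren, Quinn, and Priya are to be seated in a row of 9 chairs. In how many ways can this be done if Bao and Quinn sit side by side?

80640

Glue Bao and Quinn into one block (2 internal orders), leaving 8 units to arrange in a row.
So the count is 2·(8)! = 80640.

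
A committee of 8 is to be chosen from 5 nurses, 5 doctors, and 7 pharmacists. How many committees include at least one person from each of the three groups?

23275

With no constraint there are C(17,8) = 24310 possible selections.
Subtract selections that omit an entire group: no nurses → C(12,8) = 495; no doctors → C(12,8) = 495; no pharmacists → C(10,8) = 45.
Add back selections omitting two groups (i.e. drawn from a single group): C(5,8) + C(5,8) + C(7,8) = 0.
By inclusion–exclusion: 24310 − 1035 + 0 = 23275.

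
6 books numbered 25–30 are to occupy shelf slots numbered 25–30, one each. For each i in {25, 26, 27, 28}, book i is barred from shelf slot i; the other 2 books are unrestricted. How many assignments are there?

362

Let Aᵢ (for 25 ≤ i ≤ 28) be the placements that put book i in its forbidden shelf slot. Any j of these fix j positions, leaving (6−j)! ways to fill the rest, and there are C(4,j) ways to pick which j.
By inclusion–exclusion, the number of valid placements is Σ_{j=0}^{4} (−1)^j C(4,j)·(6−j)!.
Computing: 720 − 480 + 144 − 24 + 2 = 362.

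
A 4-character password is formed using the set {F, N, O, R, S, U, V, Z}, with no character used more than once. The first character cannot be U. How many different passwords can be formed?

1470

The first character has 8−1 = 7 choices (anything except U).
The remaining 3 characters are filled from the other 7 symbols without repetition: 7 × 6 × 5 = 210.
Total: 7 × 210 = 1470.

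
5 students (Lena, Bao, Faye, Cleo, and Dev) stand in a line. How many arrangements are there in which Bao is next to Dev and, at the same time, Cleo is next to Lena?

24

Treat {Bao,Dev} as one block (2 orders) and {Cleo,Lena} as another (2 orders).
That leaves 3 units to arrange: 2 × 2 × 3! = 4 × 6 = 24.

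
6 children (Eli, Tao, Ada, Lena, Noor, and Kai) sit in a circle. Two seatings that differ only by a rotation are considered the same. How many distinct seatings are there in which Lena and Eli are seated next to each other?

48

Treat {Lena, Eli} as one unit (2 internal orders) and seat the resulting 5 units around the table: (4)! circular arrangements.
So 2 × (4)! = 2 × 24 = 48.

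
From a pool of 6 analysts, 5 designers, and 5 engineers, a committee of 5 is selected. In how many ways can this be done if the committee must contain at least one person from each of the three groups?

3200

Total 5-person selections from all 16: C(16,5) = 4368.
Subtract selections that omit an entire group: no analysts → C(10,5) = 252; no designers → C(11,5) = 462; no engineers → C(11,5) = 462.
Add back selections omitting two groups (i.e. drawn from a single group): C(6,5) + C(5,5) + C(5,5) = 8.
By inclusion–exclusion: 4368 − 1176 + 8 = 3200.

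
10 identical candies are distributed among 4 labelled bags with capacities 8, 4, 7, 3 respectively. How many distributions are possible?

136

By stars and bars, unrestricted non-negative solutions to x_1+…+x_4 = 10 number C(10+3,3) = 286.
Subtract solutions that violate a single cap (substitute x_i' = x_i − (cap_i+1)): x_1 ≥ 9 gives C(4,3) = 4; x_2 ≥ 5 gives C(8,3) = 56; x_3 ≥ 8 gives C(5,3) = 10; x_4 ≥ 4 gives C(9,3) = 84. Together 154.
Add back pairs where two caps are both exceeded: 0 + 0 + 0 + 0 + 4 + 0 = 4.
By inclusion–exclusion the count is 286 − 154 + 4 = 136.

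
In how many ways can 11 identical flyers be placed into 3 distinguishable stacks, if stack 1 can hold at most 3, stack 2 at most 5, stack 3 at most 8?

By stars and bars, unrestricted non-negative solutions to x_1+…+x_3 = 11 number C(11+2,2) = 78.
Subtract solutions that violate a single cap (substitute x_i' = x_i − (cap_i+1)): x_1 ≥ 4 gives C(9,2) = 36; x_2 ≥ 6 gives C(7,2) = 21; x_3 ≥ 9 gives C(4,2) = 6. Together 63.
Add back pairs where two caps are both exceeded: 3 + 0 + 0 = 3.
By inclusion–exclusion the count is 78 − 63 + 3 = 18.

18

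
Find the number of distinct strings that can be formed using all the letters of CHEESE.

120

The 6 letters of CHEESE have repeats: E appearing 3 times.
Dividing 6! = 720 by 3! = 6 for the repeated letters gives 120.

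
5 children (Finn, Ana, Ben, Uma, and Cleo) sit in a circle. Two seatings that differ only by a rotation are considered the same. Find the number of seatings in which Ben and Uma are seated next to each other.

12

Treat {Ben, Uma} as one unit (2 internal orders) and seat the resulting 4 units around the table: (3)! circular arrangements.
So 2 × (3)! = 2 × 6 = 12.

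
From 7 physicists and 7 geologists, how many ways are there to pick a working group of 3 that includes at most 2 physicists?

Split by how many physicists are chosen (0 through 2).
Sum: C(7,0)·C(7,3) + C(7,1)·C(7,2) + C(7,2)·C(7,1) = 35 + 147 + 147 = 329.

329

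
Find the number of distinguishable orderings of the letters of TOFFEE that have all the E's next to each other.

Treat the 2 copies of E as a single block. The multiset to arrange is then {EE, F, F, O, T}, 5 items in all.
That gives (5)!/(2!) = 60 arrangements.

60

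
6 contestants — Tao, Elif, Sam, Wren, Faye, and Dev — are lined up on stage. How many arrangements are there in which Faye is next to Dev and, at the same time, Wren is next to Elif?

96

Treat {Faye,Dev} as one block (2 orders) and {Wren,Elif} as another (2 orders).
That leaves 4 units to arrange: 2 × 2 × 4! = 4 × 24 = 96.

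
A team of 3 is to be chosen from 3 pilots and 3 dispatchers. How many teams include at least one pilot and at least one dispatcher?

Total 3-person selections from all 6: C(6,3) = 20.
Selections missing a whole group: no pilots → C(3,3) = 1; no dispatchers → C(3,3) = 1.
Both groups omitted at once is impossible, so 20 − 2 = 18.

18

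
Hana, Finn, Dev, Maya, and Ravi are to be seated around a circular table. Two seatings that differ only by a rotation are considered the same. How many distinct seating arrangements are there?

24

Seat Hana anywhere (absorbing the rotational symmetry), then permute the other 4: (4)! = 24.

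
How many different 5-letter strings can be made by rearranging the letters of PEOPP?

The 5 letters of PEOPP have repeats: P appearing 3 times.
The number of distinct arrangements is 5!/(3!) = 120/6 = 20.

20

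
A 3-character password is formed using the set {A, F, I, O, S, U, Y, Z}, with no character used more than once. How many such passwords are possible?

With no repetition, fill the 3 characters in order: 8 choices, then 7, down to 6.
That product is 8 × 7 × 6 = 336.

336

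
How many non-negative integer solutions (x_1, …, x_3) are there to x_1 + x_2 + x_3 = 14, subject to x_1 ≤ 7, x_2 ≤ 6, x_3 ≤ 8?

35

Ignoring the caps, the number of non-negative solutions to x_1+…+x_3 = 14 is C(16,2) = 120.
Subtract solutions that violate a single cap (substitute x_i' = x_i − (cap_i+1)): x_1 ≥ 8 gives C(8,2) = 28; x_2 ≥ 7 gives C(9,2) = 36; x_3 ≥ 9 gives C(7,2) = 21. Together 85.
No two caps can be exceeded simultaneously, so the pair terms are all 0.
By inclusion–exclusion the count is 120 − 85 + 0 = 35.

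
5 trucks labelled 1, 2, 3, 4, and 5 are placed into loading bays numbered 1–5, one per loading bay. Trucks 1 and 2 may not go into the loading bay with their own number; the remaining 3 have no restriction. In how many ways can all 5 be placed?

78

Let Aᵢ (for i ∈ {1, 2}) be the placements that put truck i in its forbidden loading bay. Any j of these fix j positions, leaving (5−j)! ways to fill the rest, and there are C(2,j) ways to pick which j.
By inclusion–exclusion, the number of valid placements is Σ_{j=0}^{2} (−1)^j C(2,j)·(5−j)!.
Computing: 120 − 48 + 6 = 78.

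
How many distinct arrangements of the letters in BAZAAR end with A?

60

Fix A in the last position and arrange the remaining 5 letters.
Those 5 letters have A appearing twice, giving (5)!/(2!) = 60.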